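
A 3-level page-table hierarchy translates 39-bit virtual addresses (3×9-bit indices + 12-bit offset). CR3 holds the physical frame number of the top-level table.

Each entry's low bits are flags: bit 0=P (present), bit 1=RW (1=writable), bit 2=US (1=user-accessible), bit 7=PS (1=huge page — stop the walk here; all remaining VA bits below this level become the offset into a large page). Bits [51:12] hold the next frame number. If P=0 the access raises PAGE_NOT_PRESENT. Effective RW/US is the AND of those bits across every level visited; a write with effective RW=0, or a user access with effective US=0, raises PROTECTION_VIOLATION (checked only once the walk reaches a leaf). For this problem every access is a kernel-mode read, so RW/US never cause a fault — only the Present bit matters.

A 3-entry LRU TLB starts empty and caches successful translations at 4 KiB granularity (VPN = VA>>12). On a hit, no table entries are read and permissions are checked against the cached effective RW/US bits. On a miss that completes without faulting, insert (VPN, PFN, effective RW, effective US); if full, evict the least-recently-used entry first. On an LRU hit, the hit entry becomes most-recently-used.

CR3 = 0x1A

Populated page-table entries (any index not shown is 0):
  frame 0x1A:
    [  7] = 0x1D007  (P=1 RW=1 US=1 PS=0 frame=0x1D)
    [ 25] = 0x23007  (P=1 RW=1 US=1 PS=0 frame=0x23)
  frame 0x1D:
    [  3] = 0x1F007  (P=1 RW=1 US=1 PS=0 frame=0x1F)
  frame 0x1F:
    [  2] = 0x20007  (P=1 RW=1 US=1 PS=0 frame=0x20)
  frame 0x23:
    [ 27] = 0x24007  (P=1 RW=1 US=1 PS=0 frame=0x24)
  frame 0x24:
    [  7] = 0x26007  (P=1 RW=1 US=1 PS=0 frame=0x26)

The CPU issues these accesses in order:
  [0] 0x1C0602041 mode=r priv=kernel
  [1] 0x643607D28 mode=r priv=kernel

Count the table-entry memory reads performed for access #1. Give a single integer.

Trace:
#0 VA=0x1C0602041 (r,kernel):
  lvl0: tbl 0x1A, slot 7 ⇒ 0x1D007 (P1/RW1/US1/PS0)
  lvl1: tbl 0x1D, slot 3 ⇒ 0x1F007 (P1/RW1/US1/PS0)
  lvl2: tbl 0x1F, slot 2 ⇒ 0x20007 (P1/RW1/US1/PS0)
  ✓ 0x20041  — 3 lookups
#1 VA=0x643607D28 (r,kernel):
  lvl0: tbl 0x1A, slot 25 ⇒ 0x23007 (P1/RW1/US1/PS0)
  lvl1: tbl 0x23, slot 27 ⇒ 0x24007 (P1/RW1/US1/PS0)
  lvl2: tbl 0x24, slot 7 ⇒ 0x26007 (P1/RW1/US1/PS0)
  ✓ 0x26D28  — 3 lookups

Entries read for #1: 3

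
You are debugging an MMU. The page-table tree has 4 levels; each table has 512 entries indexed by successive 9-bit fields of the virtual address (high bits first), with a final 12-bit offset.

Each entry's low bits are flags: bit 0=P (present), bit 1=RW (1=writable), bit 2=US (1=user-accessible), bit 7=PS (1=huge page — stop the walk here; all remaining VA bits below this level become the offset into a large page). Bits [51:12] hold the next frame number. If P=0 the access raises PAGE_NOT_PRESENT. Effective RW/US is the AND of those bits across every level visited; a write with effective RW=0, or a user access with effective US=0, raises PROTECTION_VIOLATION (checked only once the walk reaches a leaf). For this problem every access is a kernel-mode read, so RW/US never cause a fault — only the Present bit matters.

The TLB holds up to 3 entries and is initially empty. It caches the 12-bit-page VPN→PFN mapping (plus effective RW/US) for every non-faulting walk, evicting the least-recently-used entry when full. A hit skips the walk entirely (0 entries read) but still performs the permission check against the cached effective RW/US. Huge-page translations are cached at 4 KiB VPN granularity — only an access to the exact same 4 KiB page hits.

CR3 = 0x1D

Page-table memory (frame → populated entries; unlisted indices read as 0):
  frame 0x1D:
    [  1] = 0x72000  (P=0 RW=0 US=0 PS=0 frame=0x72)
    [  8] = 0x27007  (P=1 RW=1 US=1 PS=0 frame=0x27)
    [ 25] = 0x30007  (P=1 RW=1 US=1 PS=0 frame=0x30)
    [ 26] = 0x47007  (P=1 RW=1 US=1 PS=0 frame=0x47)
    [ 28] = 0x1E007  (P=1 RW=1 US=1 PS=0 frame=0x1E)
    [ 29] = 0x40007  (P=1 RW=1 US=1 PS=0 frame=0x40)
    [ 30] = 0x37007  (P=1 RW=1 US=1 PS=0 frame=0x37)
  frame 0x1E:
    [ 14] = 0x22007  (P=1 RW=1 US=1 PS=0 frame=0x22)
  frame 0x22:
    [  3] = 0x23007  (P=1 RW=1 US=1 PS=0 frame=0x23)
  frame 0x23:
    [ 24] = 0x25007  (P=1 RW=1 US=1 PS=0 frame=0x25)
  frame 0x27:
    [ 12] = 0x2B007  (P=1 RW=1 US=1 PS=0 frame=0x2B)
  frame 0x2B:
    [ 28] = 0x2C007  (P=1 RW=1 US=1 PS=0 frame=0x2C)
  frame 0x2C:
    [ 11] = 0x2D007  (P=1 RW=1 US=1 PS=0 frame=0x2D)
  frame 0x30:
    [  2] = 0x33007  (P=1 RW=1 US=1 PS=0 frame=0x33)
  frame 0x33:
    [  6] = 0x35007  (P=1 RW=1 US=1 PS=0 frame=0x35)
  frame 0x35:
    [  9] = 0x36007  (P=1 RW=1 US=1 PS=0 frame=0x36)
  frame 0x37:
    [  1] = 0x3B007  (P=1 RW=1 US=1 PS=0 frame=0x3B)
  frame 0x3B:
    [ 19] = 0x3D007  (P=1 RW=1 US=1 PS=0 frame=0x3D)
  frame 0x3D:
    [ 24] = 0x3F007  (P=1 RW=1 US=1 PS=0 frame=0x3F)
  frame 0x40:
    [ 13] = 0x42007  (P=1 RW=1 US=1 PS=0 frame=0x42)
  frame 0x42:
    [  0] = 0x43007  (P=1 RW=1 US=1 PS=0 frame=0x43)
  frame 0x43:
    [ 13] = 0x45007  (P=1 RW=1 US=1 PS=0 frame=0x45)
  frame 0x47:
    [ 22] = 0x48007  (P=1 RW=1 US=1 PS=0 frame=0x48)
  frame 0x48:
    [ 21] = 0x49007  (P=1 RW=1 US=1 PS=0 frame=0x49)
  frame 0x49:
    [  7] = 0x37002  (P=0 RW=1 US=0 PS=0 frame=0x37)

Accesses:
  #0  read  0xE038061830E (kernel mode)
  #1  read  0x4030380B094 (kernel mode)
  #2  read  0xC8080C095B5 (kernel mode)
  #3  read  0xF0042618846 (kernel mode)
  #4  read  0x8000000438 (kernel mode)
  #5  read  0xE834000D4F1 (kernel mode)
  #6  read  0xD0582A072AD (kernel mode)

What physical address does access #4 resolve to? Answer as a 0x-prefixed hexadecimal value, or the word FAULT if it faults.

Per-access translation:
#0 VA=0xE038061830E (r,kernel):
  L0 @0x1D[28] → 0x1E007  P=1,RW=1,US=1,PS=0
  L1 @0x1E[14] → 0x22007  P=1,RW=1,US=1,PS=0
  L2 @0x22[3] → 0x23007  P=1,RW=1,US=1,PS=0
  L3 @0x23[24] → 0x25007  P=1,RW=1,US=1,PS=0
  ✓ 0x2530E  — 4 lookups
#1 VA=0x4030380B094 (r,kernel):
  L0 @0x1D[8] → 0x27007  P=1,RW=1,US=1,PS=0
  L1 @0x27[12] → 0x2B007  P=1,RW=1,US=1,PS=0
  L2 @0x2B[28] → 0x2C007  P=1,RW=1,US=1,PS=0
  L3 @0x2C[11] → 0x2D007  P=1,RW=1,US=1,PS=0
  ✓ 0x2D094  — 4 lookups
#2 VA=0xC8080C095B5 (r,kernel):
  L0 @0x1D[25] → 0x30007  P=1,RW=1,US=1,PS=0
  L1 @0x30[2] → 0x33007  P=1,RW=1,US=1,PS=0
  L2 @0x33[6] → 0x35007  P=1,RW=1,US=1,PS=0
  L3 @0x35[9] → 0x36007  P=1,RW=1,US=1,PS=0
  ✓ 0x365B5  — 4 lookups
#3 VA=0xF0042618846 (r,kernel):
  L0 @0x1D[30] → 0x37007  P=1,RW=1,US=1,PS=0
  L1 @0x37[1] → 0x3B007  P=1,RW=1,US=1,PS=0
  L2 @0x3B[19] → 0x3D007  P=1,RW=1,US=1,PS=0
  L3 @0x3D[24] → 0x3F007  P=1,RW=1,US=1,PS=0
  ✓ 0x3F846  — 4 lookups
#4 VA=0x8000000438 (r,kernel):
  L0 @0x1D[1] → 0x72000  P=0,RW=0,US=0,PS=0
  → PAGE_NOT_PRESENT  (1 entries read)
#5 VA=0xE834000D4F1 (r,kernel):
  L0 @0x1D[29] → 0x40007  P=1,RW=1,US=1,PS=0
  L1 @0x40[13] → 0x42007  P=1,RW=1,US=1,PS=0
  L2 @0x42[0] → 0x43007  P=1,RW=1,US=1,PS=0
  L3 @0x43[13] → 0x45007  P=1,RW=1,US=1,PS=0
  ✓ 0x454F1  — 4 lookups
#6 VA=0xD0582A072AD (r,kernel):
  L0 @0x1D[26] → 0x47007  P=1,RW=1,US=1,PS=0
  L1 @0x47[22] → 0x48007  P=1,RW=1,US=1,PS=0
  L2 @0x48[21] → 0x49007  P=1,RW=1,US=1,PS=0
  L3 @0x49[7] → 0x37002  P=0,RW=1,US=0,PS=0
  → PAGE_NOT_PRESENT  (4 entries read)

Access #4 PA: FAULT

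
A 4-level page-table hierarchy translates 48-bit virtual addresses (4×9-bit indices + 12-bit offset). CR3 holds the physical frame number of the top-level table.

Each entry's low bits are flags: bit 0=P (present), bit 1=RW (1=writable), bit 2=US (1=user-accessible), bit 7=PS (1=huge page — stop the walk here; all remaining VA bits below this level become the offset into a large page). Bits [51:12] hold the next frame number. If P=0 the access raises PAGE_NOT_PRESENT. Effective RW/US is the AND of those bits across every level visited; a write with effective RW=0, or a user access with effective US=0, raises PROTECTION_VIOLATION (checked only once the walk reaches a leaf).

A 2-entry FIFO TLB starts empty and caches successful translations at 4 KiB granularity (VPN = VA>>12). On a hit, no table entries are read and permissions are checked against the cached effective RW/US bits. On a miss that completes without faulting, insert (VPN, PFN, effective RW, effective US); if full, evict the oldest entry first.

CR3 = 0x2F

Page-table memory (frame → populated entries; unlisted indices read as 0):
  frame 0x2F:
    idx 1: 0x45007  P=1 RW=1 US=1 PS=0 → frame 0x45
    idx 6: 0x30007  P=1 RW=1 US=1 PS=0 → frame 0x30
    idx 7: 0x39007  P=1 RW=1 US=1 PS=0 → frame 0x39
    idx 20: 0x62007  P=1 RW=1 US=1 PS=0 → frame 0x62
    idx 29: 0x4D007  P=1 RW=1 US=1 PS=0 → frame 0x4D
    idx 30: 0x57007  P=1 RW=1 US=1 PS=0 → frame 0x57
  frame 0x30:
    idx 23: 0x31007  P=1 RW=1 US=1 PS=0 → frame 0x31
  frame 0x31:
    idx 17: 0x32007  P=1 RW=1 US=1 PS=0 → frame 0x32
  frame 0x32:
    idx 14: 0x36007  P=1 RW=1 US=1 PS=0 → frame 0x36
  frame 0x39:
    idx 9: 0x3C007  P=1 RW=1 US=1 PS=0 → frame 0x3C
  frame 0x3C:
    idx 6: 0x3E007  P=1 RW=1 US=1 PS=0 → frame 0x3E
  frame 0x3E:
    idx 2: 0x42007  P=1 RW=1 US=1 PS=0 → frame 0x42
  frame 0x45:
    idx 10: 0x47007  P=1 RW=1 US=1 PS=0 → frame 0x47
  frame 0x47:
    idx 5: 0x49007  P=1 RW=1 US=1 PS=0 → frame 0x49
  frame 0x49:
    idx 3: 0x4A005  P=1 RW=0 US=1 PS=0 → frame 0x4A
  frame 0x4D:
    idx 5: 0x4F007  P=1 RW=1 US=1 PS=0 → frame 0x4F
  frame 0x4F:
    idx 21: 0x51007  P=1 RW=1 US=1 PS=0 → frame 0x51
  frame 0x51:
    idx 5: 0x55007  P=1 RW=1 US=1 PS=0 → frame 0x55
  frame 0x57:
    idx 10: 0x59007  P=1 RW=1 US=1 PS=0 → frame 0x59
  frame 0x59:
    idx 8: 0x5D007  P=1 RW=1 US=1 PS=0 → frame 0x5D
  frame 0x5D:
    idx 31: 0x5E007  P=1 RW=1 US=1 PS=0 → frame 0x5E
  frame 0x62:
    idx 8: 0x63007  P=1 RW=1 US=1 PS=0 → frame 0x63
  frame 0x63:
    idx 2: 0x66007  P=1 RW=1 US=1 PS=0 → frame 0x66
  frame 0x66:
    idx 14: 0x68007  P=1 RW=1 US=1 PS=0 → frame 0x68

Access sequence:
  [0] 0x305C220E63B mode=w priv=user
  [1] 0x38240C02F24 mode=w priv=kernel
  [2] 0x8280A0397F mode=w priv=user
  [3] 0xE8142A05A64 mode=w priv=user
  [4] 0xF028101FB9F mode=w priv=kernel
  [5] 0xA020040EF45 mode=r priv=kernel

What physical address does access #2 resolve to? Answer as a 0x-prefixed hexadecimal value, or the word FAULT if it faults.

Trace:
#0 VA=0x305C220E63B (w,user):
  lvl0: tbl 0x2F, slot 6 ⇒ 0x30007 (P1/RW1/US1/PS0)
  lvl1: tbl 0x30, slot 23 ⇒ 0x31007 (P1/RW1/US1/PS0)
  lvl2: tbl 0x31, slot 17 ⇒ 0x32007 (P1/RW1/US1/PS0)
  lvl3: tbl 0x32, slot 14 ⇒ 0x36007 (P1/RW1/US1/PS0)
  ⇒ phys 0x3663B  [4 reads]
#1 VA=0x38240C02F24 (w,kernel):
  lvl0: tbl 0x2F, slot 7 ⇒ 0x39007 (P1/RW1/US1/PS0)
  lvl1: tbl 0x39, slot 9 ⇒ 0x3C007 (P1/RW1/US1/PS0)
  lvl2: tbl 0x3C, slot 6 ⇒ 0x3E007 (P1/RW1/US1/PS0)
  lvl3: tbl 0x3E, slot 2 ⇒ 0x42007 (P1/RW1/US1/PS0)
  ⇒ phys 0x42F24  [4 reads]
#2 VA=0x8280A0397F (w,user):
  lvl0: tbl 0x2F, slot 1 ⇒ 0x45007 (P1/RW1/US1/PS0)
  lvl1: tbl 0x45, slot 10 ⇒ 0x47007 (P1/RW1/US1/PS0)
  lvl2: tbl 0x47, slot 5 ⇒ 0x49007 (P1/RW1/US1/PS0)
  lvl3: tbl 0x49, slot 3 ⇒ 0x4A005 (P1/RW0/US1/PS0)
  → PROTECTION_VIOLATION  (4 entries read)
#3 VA=0xE8142A05A64 (w,user):
  lvl0: tbl 0x2F, slot 29 ⇒ 0x4D007 (P1/RW1/US1/PS0)
  lvl1: tbl 0x4D, slot 5 ⇒ 0x4F007 (P1/RW1/US1/PS0)
  lvl2: tbl 0x4F, slot 21 ⇒ 0x51007 (P1/RW1/US1/PS0)
  lvl3: tbl 0x51, slot 5 ⇒ 0x55007 (P1/RW1/US1/PS0)
  ⇒ phys 0x55A64  [4 reads]
#4 VA=0xF028101FB9F (w,kernel):
  lvl0: tbl 0x2F, slot 30 ⇒ 0x57007 (P1/RW1/US1/PS0)
  lvl1: tbl 0x57, slot 10 ⇒ 0x59007 (P1/RW1/US1/PS0)
  lvl2: tbl 0x59, slot 8 ⇒ 0x5D007 (P1/RW1/US1/PS0)
  lvl3: tbl 0x5D, slot 31 ⇒ 0x5E007 (P1/RW1/US1/PS0)
  ⇒ phys 0x5EB9F  [4 reads]
#5 VA=0xA020040EF45 (r,kernel):
  lvl0: tbl 0x2F, slot 20 ⇒ 0x62007 (P1/RW1/US1/PS0)
  lvl1: tbl 0x62, slot 8 ⇒ 0x63007 (P1/RW1/US1/PS0)
  lvl2: tbl 0x63, slot 2 ⇒ 0x66007 (P1/RW1/US1/PS0)
  lvl3: tbl 0x66, slot 14 ⇒ 0x68007 (P1/RW1/US1/PS0)
  ⇒ phys 0x68F45  [4 reads]

Access #2 PA: FAULT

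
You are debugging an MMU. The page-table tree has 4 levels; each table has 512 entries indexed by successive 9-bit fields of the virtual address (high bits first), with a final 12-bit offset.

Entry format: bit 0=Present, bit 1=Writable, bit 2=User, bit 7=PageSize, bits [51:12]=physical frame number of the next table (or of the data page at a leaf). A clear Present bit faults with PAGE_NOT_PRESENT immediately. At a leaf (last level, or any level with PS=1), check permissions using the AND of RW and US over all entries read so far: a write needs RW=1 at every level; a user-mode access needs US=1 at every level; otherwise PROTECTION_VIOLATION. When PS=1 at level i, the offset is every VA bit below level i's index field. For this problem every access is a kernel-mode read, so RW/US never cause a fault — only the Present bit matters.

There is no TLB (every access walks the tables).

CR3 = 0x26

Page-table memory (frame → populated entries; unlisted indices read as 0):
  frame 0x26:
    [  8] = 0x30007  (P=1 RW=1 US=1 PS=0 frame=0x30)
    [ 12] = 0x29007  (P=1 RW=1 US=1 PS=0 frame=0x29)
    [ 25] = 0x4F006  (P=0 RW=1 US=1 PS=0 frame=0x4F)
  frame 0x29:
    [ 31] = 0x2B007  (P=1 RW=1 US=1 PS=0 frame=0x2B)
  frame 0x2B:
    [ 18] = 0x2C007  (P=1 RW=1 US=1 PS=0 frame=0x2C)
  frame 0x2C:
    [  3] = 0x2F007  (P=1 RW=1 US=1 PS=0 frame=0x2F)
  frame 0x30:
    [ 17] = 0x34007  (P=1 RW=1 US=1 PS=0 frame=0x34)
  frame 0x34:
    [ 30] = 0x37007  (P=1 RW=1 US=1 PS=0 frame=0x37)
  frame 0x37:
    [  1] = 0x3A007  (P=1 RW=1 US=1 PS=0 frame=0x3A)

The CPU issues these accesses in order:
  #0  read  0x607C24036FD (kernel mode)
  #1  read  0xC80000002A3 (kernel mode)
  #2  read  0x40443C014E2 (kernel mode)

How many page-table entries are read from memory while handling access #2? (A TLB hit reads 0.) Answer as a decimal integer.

Walk each access:
#0 VA=0x607C24036FD (r,kernel):
  L0: frame=0x26 idx=12 entry=0x29007 [P=1 RW=1 US=1 PS=0]
  L1: frame=0x29 idx=31 entry=0x2B007 [P=1 RW=1 US=1 PS=0]
  L2: frame=0x2B idx=18 entry=0x2C007 [P=1 RW=1 US=1 PS=0]
  L3: frame=0x2C idx=3 entry=0x2F007 [P=1 RW=1 US=1 PS=0]
  ✓ 0x2F6FD  — 4 lookups
#1 VA=0xC80000002A3 (r,kernel):
  L0: frame=0x26 idx=25 entry=0x4F006 [P=0 RW=1 US=1 PS=0]
  ✗ PAGE_NOT_PRESENT  [1 reads]
#2 VA=0x40443C014E2 (r,kernel):
  L0: frame=0x26 idx=8 entry=0x30007 [P=1 RW=1 US=1 PS=0]
  L1: frame=0x30 idx=17 entry=0x34007 [P=1 RW=1 US=1 PS=0]
  L2: frame=0x34 idx=30 entry=0x37007 [P=1 RW=1 US=1 PS=0]
  L3: frame=0x37 idx=1 entry=0x3A007 [P=1 RW=1 US=1 PS=0]
  ✓ 0x3A4E2  — 4 lookups

Entries read for #2: 4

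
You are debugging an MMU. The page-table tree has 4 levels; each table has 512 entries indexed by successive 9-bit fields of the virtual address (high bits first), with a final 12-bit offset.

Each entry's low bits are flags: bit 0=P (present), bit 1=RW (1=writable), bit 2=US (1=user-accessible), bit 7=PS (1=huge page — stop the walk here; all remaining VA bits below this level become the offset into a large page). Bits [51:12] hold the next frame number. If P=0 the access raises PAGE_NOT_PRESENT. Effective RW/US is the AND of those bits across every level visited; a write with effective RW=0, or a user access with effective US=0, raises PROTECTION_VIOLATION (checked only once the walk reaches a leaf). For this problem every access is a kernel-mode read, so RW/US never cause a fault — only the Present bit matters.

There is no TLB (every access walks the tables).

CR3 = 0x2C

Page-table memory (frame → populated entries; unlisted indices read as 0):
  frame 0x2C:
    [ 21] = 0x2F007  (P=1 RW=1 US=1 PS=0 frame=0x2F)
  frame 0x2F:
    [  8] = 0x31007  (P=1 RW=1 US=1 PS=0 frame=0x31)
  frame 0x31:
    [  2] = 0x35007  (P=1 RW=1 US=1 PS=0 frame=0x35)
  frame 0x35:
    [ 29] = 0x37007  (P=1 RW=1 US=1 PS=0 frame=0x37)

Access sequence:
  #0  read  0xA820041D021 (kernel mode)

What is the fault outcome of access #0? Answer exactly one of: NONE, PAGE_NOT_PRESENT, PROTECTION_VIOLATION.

Per-access translation:
#0 VA=0xA820041D021 (r,kernel):
  lvl0: tbl 0x2C, slot 21 ⇒ 0x2F007 (P1/RW1/US1/PS0)
  lvl1: tbl 0x2F, slot 8 ⇒ 0x31007 (P1/RW1/US1/PS0)
  lvl2: tbl 0x31, slot 2 ⇒ 0x35007 (P1/RW1/US1/PS0)
  lvl3: tbl 0x35, slot 29 ⇒ 0x37007 (P1/RW1/US1/PS0)
  ✓ 0x37021  — 4 lookups

Access #0 fault: NONE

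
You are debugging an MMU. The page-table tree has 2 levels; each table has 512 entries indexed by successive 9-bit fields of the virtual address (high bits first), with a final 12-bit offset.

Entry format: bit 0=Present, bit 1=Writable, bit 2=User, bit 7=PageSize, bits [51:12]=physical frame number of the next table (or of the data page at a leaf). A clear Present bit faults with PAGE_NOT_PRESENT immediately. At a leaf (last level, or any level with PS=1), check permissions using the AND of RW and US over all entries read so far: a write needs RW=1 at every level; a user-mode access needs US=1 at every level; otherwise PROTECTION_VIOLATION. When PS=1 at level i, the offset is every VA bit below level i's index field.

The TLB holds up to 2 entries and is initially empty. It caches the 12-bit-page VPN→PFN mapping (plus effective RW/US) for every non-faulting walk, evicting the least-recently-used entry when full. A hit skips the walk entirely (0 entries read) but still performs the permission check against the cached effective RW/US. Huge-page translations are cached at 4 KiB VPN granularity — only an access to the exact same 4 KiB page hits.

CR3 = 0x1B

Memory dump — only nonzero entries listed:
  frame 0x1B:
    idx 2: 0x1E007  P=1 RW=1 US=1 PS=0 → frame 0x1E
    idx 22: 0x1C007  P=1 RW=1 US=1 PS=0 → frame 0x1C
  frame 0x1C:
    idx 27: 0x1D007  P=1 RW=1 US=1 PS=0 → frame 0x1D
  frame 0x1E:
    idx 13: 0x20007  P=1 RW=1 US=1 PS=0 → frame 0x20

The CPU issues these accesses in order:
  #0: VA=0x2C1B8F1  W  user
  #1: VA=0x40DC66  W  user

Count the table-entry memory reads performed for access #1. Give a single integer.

Walk each access:
#0 VA=0x2C1B8F1 (w,user):
  lvl0: tbl 0x1B, slot 22 ⇒ 0x1C007 (P1/RW1/US1/PS0)
  lvl1: tbl 0x1C, slot 27 ⇒ 0x1D007 (P1/RW1/US1/PS0)
  → PA=0x1D8F1  (2 entries read)
#1 VA=0x40DC66 (w,user):
  lvl0: tbl 0x1B, slot 2 ⇒ 0x1E007 (P1/RW1/US1/PS0)
  lvl1: tbl 0x1E, slot 13 ⇒ 0x20007 (P1/RW1/US1/PS0)
  → PA=0x20C66  (2 entries read)

Entries read for #1: 2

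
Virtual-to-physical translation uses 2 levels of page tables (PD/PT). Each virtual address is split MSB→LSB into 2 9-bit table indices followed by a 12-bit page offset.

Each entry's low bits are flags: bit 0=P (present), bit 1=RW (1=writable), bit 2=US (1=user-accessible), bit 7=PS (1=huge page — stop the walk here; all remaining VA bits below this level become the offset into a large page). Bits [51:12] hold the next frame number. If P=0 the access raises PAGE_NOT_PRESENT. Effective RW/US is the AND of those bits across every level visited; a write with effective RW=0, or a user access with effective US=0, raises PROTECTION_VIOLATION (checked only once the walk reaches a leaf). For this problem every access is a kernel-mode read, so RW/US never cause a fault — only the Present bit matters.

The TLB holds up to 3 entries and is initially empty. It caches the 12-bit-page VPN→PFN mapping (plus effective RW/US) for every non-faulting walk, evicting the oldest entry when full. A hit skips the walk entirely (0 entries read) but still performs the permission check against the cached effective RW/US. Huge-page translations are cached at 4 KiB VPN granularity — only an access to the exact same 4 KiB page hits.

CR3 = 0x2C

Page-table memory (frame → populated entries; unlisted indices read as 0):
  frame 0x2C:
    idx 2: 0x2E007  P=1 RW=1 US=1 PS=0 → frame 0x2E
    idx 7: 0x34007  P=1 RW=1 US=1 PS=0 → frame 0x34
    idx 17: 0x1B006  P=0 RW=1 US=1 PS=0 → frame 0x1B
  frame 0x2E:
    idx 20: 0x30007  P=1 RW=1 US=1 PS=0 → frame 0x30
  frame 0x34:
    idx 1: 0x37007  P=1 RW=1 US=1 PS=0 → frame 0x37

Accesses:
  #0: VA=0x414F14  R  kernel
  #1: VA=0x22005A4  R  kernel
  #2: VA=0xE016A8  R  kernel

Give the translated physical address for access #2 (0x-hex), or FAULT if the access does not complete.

Walk each access:
#0 VA=0x414F14 (r,kernel):
  L0 @0x2C[2] → 0x2E007  P=1,RW=1,US=1,PS=0
  L1 @0x2E[20] → 0x30007  P=1,RW=1,US=1,PS=0
  ⇒ phys 0x30F14  [2 reads]
#1 VA=0x22005A4 (r,kernel):
  L0 @0x2C[17] → 0x1B006  P=0,RW=1,US=1,PS=0
  → PAGE_NOT_PRESENT  (1 entries read)
#2 VA=0xE016A8 (r,kernel):
  L0 @0x2C[7] → 0x34007  P=1,RW=1,US=1,PS=0
  L1 @0x34[1] → 0x37007  P=1,RW=1,US=1,PS=0
  ⇒ phys 0x376A8  [2 reads]

Access #2 PA: 0x376A8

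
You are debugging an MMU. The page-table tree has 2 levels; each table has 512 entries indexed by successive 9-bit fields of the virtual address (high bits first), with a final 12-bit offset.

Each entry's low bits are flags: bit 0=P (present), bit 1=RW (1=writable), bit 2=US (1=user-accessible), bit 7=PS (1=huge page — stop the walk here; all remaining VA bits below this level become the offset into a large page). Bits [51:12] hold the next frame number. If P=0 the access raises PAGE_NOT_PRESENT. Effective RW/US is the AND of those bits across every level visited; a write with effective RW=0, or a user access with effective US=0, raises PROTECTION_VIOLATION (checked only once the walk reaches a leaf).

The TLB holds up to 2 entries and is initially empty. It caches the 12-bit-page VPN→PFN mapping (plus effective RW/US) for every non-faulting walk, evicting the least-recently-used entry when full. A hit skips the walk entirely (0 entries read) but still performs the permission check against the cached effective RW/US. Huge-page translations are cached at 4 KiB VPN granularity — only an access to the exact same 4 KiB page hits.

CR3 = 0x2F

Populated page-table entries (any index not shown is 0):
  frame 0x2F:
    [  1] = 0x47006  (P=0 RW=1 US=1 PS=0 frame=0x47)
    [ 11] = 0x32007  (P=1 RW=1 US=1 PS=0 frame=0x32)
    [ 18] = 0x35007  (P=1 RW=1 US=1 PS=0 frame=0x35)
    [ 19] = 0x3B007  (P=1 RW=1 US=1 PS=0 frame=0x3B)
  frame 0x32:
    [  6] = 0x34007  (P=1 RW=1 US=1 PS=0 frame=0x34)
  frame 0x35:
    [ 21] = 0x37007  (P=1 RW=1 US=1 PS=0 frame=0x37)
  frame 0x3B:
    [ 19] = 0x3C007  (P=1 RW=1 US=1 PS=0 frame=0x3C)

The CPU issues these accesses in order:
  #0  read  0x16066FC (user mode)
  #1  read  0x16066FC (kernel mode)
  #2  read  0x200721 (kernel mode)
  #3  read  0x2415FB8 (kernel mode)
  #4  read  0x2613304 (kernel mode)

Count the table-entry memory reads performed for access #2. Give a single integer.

Trace:
#0 VA=0x16066FC (r,user):
  L0 @0x2F[11] → 0x32007  P=1,RW=1,US=1,PS=0
  L1 @0x32[6] → 0x34007  P=1,RW=1,US=1,PS=0
  ✓ 0x346FC  — 2 lookups
#1 VA=0x16066FC (r,kernel):
  TLB hit vpn=0x1606 → PA=0x346FC
#2 VA=0x200721 (r,kernel):
  L0 @0x2F[1] → 0x47006  P=0,RW=1,US=1,PS=0
  → PAGE_NOT_PRESENT  (1 entries read)
#3 VA=0x2415FB8 (r,kernel):
  L0 @0x2F[18] → 0x35007  P=1,RW=1,US=1,PS=0
  L1 @0x35[21] → 0x37007  P=1,RW=1,US=1,PS=0
  ✓ 0x37FB8  — 2 lookups
#4 VA=0x2613304 (r,kernel):
  L0 @0x2F[19] → 0x3B007  P=1,RW=1,US=1,PS=0
  L1 @0x3B[19] → 0x3C007  P=1,RW=1,US=1,PS=0
  ✓ 0x3C304  — 2 lookups

Entries read for #2: 1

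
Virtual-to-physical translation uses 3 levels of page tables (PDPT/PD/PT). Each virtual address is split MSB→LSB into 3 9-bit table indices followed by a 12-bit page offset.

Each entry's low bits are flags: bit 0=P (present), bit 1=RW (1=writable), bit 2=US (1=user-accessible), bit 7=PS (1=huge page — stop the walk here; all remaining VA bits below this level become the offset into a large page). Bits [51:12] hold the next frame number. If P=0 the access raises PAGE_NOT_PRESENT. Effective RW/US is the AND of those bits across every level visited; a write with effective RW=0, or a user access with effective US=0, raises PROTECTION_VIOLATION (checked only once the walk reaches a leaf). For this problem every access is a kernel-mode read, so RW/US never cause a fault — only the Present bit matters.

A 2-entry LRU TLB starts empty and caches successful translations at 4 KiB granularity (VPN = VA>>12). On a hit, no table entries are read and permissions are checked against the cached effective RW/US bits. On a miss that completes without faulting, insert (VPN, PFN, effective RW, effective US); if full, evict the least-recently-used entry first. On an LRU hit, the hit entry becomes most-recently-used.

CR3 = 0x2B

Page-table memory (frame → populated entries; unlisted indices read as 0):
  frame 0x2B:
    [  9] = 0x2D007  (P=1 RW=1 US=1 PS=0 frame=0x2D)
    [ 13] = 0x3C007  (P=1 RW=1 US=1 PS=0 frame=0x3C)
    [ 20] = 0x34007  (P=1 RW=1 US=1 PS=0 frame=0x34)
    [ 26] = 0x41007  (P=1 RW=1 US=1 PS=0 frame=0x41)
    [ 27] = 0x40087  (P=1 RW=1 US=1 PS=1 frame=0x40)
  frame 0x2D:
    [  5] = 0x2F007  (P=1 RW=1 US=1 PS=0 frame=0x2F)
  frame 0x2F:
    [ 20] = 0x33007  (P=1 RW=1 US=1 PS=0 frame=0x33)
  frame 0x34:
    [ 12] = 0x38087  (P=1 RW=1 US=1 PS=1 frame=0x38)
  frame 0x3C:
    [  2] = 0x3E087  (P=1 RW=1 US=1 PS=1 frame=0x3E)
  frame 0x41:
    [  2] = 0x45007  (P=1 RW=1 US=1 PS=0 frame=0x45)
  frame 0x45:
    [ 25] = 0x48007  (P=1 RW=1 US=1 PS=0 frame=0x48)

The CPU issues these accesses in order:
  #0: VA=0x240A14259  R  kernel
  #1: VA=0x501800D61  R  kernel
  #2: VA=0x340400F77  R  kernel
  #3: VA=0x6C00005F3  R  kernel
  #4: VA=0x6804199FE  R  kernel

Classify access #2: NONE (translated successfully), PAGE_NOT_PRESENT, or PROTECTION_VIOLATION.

Per-access translation:
#0 VA=0x240A14259 (r,kernel):
  lvl0: tbl 0x2B, slot 9 ⇒ 0x2D007 (P1/RW1/US1/PS0)
  lvl1: tbl 0x2D, slot 5 ⇒ 0x2F007 (P1/RW1/US1/PS0)
  lvl2: tbl 0x2F, slot 20 ⇒ 0x33007 (P1/RW1/US1/PS0)
  ✓ 0x33259  — 3 lookups
#1 VA=0x501800D61 (r,kernel):
  lvl0: tbl 0x2B, slot 20 ⇒ 0x34007 (P1/RW1/US1/PS0)
  lvl1: tbl 0x34, slot 12 ⇒ 0x38087 (P1/RW1/US1/PS1)
  ✓ 0x38D61 (huge @L1)  — 2 lookups
#2 VA=0x340400F77 (r,kernel):
  lvl0: tbl 0x2B, slot 13 ⇒ 0x3C007 (P1/RW1/US1/PS0)
  lvl1: tbl 0x3C, slot 2 ⇒ 0x3E087 (P1/RW1/US1/PS1)
  ✓ 0x3EF77 (huge @L1)  — 2 lookups
#3 VA=0x6C00005F3 (r,kernel):
  lvl0: tbl 0x2B, slot 27 ⇒ 0x40087 (P1/RW1/US1/PS1)
  ✓ 0x405F3 (huge @L0)  — 1 lookups
#4 VA=0x6804199FE (r,kernel):
  lvl0: tbl 0x2B, slot 26 ⇒ 0x41007 (P1/RW1/US1/PS0)
  lvl1: tbl 0x41, slot 2 ⇒ 0x45007 (P1/RW1/US1/PS0)
  lvl2: tbl 0x45, slot 25 ⇒ 0x48007 (P1/RW1/US1/PS0)
  ✓ 0x489FE  — 3 lookups

Access #2 fault: NONE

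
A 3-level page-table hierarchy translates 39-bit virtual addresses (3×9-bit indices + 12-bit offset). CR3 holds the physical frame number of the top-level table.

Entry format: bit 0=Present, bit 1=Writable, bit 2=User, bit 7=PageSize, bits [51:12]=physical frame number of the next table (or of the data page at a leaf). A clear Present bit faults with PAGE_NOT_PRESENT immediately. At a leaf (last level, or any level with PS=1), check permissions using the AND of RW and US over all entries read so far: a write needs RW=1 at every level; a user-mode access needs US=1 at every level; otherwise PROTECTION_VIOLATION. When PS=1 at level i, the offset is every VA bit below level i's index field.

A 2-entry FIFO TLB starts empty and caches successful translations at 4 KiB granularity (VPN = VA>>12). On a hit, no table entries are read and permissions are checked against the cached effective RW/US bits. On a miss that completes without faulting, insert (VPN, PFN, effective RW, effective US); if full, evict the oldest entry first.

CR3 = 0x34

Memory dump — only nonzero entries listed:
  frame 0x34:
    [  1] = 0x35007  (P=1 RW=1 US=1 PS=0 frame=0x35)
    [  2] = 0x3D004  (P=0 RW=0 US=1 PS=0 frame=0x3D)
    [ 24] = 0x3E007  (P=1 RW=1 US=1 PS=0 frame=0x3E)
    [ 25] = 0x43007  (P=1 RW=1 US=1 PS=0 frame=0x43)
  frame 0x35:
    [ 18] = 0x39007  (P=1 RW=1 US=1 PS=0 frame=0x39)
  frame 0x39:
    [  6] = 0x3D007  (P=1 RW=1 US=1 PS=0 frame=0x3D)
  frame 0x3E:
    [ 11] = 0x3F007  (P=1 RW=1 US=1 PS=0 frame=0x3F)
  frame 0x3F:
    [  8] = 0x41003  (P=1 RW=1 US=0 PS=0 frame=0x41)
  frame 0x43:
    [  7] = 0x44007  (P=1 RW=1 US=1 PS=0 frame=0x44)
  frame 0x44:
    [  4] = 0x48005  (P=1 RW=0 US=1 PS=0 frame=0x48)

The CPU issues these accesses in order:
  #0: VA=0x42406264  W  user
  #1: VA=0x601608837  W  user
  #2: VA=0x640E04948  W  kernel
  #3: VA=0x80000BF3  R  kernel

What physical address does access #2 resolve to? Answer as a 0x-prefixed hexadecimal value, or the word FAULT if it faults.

Walk each access:
#0 VA=0x42406264 (w,user):
  L0 @0x34[1] → 0x35007  P=1,RW=1,US=1,PS=0
  L1 @0x35[18] → 0x39007  P=1,RW=1,US=1,PS=0
  L2 @0x39[6] → 0x3D007  P=1,RW=1,US=1,PS=0
  ✓ 0x3D264  — 3 lookups
#1 VA=0x601608837 (w,user):
  L0 @0x34[24] → 0x3E007  P=1,RW=1,US=1,PS=0
  L1 @0x3E[11] → 0x3F007  P=1,RW=1,US=1,PS=0
  L2 @0x3F[8] → 0x41003  P=1,RW=1,US=0,PS=0
  ⇒ fault: PROTECTION_VIOLATION  — 3 lookups
#2 VA=0x640E04948 (w,kernel):
  L0 @0x34[25] → 0x43007  P=1,RW=1,US=1,PS=0
  L1 @0x43[7] → 0x44007  P=1,RW=1,US=1,PS=0
  L2 @0x44[4] → 0x48005  P=1,RW=0,US=1,PS=0
  ⇒ fault: PROTECTION_VIOLATION  — 3 lookups
#3 VA=0x80000BF3 (r,kernel):
  L0 @0x34[2] → 0x3D004  P=0,RW=0,US=1,PS=0
  ⇒ fault: PAGE_NOT_PRESENT  — 1 lookups

Access #2 PA: FAULT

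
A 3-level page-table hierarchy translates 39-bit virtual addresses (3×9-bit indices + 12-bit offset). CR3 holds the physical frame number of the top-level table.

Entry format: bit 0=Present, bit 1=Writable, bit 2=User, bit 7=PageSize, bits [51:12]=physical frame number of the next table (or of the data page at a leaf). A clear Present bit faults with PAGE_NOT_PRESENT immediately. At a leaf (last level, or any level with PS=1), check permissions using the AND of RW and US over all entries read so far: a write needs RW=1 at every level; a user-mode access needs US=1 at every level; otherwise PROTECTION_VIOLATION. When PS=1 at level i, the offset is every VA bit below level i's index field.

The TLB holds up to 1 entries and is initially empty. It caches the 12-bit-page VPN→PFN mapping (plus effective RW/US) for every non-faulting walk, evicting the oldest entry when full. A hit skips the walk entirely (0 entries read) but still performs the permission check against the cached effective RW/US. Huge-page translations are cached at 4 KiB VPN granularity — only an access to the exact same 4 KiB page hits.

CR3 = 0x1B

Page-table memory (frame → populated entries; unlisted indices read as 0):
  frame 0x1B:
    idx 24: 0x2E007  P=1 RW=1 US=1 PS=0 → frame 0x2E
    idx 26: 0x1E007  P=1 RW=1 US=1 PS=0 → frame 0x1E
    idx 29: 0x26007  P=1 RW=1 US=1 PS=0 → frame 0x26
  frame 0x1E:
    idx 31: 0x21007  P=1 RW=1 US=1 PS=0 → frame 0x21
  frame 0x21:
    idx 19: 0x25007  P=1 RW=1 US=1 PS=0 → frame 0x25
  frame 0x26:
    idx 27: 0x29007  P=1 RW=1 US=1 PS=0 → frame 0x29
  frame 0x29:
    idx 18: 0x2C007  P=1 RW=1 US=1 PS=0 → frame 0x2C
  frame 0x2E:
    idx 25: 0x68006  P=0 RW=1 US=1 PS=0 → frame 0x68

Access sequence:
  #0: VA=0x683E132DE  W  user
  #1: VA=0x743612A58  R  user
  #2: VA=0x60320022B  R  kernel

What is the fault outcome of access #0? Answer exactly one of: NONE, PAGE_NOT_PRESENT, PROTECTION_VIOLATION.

Walk each access:
#0 VA=0x683E132DE (w,user):
  L0 @0x1B[26] → 0x1E007  P=1,RW=1,US=1,PS=0
  L1 @0x1E[31] → 0x21007  P=1,RW=1,US=1,PS=0
  L2 @0x21[19] → 0x25007  P=1,RW=1,US=1,PS=0
  → PA=0x252DE  (3 entries read)
#1 VA=0x743612A58 (r,user):
  L0 @0x1B[29] → 0x26007  P=1,RW=1,US=1,PS=0
  L1 @0x26[27] → 0x29007  P=1,RW=1,US=1,PS=0
  L2 @0x29[18] → 0x2C007  P=1,RW=1,US=1,PS=0
  → PA=0x2CA58  (3 entries read)
#2 VA=0x60320022B (r,kernel):
  L0 @0x1B[24] → 0x2E007  P=1,RW=1,US=1,PS=0
  L1 @0x2E[25] → 0x68006  P=0,RW=1,US=1,PS=0
  ✗ PAGE_NOT_PRESENT  [2 reads]

Access #0 fault: NONE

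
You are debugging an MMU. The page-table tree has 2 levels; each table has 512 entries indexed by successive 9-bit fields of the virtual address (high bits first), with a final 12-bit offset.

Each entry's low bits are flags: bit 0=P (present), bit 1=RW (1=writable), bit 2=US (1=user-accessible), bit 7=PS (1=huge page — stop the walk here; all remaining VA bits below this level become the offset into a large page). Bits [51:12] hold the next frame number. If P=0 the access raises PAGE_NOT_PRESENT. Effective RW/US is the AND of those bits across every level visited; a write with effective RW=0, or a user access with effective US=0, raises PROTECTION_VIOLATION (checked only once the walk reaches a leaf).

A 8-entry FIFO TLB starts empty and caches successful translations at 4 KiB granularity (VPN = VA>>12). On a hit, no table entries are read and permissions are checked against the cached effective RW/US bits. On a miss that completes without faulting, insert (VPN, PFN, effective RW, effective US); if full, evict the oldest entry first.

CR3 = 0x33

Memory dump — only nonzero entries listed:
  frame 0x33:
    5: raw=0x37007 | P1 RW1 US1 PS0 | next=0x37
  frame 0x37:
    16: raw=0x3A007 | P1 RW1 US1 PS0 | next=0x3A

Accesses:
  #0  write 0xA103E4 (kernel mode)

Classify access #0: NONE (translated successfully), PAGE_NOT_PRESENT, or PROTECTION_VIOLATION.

Walk each access:
#0 VA=0xA103E4 (w,kernel):
  L0 @0x33[5] → 0x37007  P=1,RW=1,US=1,PS=0
  L1 @0x37[16] → 0x3A007  P=1,RW=1,US=1,PS=0
  ⇒ phys 0x3A3E4  [2 reads]

Access #0 fault: NONE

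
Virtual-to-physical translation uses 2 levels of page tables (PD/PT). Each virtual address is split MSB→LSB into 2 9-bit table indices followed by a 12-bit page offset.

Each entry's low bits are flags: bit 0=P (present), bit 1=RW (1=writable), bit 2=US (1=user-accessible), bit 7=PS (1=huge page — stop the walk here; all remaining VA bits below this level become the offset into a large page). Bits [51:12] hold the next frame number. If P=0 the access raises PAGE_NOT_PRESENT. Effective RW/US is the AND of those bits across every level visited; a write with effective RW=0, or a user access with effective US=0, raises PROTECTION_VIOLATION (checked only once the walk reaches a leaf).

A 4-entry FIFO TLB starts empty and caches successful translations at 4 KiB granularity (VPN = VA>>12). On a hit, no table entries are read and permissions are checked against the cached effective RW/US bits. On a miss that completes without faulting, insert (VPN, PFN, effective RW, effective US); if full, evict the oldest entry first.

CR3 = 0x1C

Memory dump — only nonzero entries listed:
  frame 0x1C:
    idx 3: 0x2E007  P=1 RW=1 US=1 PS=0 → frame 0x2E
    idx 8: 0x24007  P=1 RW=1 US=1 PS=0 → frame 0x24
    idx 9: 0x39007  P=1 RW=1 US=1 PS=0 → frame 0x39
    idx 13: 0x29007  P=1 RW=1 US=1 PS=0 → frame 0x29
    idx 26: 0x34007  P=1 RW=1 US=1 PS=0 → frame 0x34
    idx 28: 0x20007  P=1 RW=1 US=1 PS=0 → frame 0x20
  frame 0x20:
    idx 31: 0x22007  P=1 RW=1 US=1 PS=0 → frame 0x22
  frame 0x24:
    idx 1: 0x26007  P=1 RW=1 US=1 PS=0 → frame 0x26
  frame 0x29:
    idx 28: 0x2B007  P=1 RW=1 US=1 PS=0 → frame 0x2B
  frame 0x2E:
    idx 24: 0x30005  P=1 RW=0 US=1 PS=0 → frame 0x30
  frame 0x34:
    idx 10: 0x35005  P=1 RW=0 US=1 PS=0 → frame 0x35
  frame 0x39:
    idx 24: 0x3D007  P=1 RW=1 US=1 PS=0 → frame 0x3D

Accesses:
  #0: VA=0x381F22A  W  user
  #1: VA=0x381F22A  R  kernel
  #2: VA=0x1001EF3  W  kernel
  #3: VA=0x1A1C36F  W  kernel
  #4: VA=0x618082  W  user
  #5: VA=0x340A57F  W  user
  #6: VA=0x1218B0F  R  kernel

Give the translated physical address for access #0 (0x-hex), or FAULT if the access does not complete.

Walk each access:
#0 VA=0x381F22A (w,user):
  L0 @0x1C[28] → 0x20007  P=1,RW=1,US=1,PS=0
  L1 @0x20[31] → 0x22007  P=1,RW=1,US=1,PS=0
  ✓ 0x2222A  — 2 lookups
#1 VA=0x381F22A (r,kernel):
  TLB hit vpn=0x381F → PA=0x2222A
#2 VA=0x1001EF3 (w,kernel):
  L0 @0x1C[8] → 0x24007  P=1,RW=1,US=1,PS=0
  L1 @0x24[1] → 0x26007  P=1,RW=1,US=1,PS=0
  ✓ 0x26EF3  — 2 lookups
#3 VA=0x1A1C36F (w,kernel):
  L0 @0x1C[13] → 0x29007  P=1,RW=1,US=1,PS=0
  L1 @0x29[28] → 0x2B007  P=1,RW=1,US=1,PS=0
  ✓ 0x2B36F  — 2 lookups
#4 VA=0x618082 (w,user):
  L0 @0x1C[3] → 0x2E007  P=1,RW=1,US=1,PS=0
  L1 @0x2E[24] → 0x30005  P=1,RW=0,US=1,PS=0
  → PROTECTION_VIOLATION  (2 entries read)
#5 VA=0x340A57F (w,user):
  L0 @0x1C[26] → 0x34007  P=1,RW=1,US=1,PS=0
  L1 @0x34[10] → 0x35005  P=1,RW=0,US=1,PS=0
  → PROTECTION_VIOLATION  (2 entries read)
#6 VA=0x1218B0F (r,kernel):
  L0 @0x1C[9] → 0x39007  P=1,RW=1,US=1,PS=0
  L1 @0x39[24] → 0x3D007  P=1,RW=1,US=1,PS=0
  ✓ 0x3DB0F  — 2 lookups

Access #0 PA: 0x2222A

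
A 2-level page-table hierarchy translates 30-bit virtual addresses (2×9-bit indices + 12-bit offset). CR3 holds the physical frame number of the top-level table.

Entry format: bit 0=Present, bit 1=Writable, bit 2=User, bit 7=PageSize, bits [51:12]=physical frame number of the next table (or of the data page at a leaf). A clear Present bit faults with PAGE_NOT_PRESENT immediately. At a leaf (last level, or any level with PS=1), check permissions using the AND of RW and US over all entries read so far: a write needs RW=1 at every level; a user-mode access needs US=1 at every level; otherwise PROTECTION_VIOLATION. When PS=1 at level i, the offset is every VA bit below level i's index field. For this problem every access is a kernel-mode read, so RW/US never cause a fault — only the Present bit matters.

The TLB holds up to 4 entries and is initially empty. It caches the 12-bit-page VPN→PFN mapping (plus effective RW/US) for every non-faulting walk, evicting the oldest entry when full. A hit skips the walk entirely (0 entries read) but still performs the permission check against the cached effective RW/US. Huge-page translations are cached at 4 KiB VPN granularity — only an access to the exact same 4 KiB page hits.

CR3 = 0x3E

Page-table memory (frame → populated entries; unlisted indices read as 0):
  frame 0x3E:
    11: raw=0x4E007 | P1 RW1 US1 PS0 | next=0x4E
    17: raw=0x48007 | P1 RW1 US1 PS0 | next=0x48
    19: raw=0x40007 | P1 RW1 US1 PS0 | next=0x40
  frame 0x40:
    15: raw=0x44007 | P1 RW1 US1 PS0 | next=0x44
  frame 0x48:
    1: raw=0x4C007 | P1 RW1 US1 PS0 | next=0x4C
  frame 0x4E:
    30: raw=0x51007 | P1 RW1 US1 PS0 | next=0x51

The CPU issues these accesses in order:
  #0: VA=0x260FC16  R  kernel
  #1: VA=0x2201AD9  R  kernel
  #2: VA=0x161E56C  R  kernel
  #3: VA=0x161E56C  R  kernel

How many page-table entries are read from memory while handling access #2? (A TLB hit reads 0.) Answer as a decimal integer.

Per-access translation:
#0 VA=0x260FC16 (r,kernel):
  L0 @0x3E[19] → 0x40007  P=1,RW=1,US=1,PS=0
  L1 @0x40[15] → 0x44007  P=1,RW=1,US=1,PS=0
  ✓ 0x44C16  — 2 lookups
#1 VA=0x2201AD9 (r,kernel):
  L0 @0x3E[17] → 0x48007  P=1,RW=1,US=1,PS=0
  L1 @0x48[1] → 0x4C007  P=1,RW=1,US=1,PS=0
  ✓ 0x4CAD9  — 2 lookups
#2 VA=0x161E56C (r,kernel):
  L0 @0x3E[11] → 0x4E007  P=1,RW=1,US=1,PS=0
  L1 @0x4E[30] → 0x51007  P=1,RW=1,US=1,PS=0
  ✓ 0x5156C  — 2 lookups
#3 VA=0x161E56C (r,kernel):
  TLB hit vpn=0x161E → PA=0x5156C

Entries read for #2: 2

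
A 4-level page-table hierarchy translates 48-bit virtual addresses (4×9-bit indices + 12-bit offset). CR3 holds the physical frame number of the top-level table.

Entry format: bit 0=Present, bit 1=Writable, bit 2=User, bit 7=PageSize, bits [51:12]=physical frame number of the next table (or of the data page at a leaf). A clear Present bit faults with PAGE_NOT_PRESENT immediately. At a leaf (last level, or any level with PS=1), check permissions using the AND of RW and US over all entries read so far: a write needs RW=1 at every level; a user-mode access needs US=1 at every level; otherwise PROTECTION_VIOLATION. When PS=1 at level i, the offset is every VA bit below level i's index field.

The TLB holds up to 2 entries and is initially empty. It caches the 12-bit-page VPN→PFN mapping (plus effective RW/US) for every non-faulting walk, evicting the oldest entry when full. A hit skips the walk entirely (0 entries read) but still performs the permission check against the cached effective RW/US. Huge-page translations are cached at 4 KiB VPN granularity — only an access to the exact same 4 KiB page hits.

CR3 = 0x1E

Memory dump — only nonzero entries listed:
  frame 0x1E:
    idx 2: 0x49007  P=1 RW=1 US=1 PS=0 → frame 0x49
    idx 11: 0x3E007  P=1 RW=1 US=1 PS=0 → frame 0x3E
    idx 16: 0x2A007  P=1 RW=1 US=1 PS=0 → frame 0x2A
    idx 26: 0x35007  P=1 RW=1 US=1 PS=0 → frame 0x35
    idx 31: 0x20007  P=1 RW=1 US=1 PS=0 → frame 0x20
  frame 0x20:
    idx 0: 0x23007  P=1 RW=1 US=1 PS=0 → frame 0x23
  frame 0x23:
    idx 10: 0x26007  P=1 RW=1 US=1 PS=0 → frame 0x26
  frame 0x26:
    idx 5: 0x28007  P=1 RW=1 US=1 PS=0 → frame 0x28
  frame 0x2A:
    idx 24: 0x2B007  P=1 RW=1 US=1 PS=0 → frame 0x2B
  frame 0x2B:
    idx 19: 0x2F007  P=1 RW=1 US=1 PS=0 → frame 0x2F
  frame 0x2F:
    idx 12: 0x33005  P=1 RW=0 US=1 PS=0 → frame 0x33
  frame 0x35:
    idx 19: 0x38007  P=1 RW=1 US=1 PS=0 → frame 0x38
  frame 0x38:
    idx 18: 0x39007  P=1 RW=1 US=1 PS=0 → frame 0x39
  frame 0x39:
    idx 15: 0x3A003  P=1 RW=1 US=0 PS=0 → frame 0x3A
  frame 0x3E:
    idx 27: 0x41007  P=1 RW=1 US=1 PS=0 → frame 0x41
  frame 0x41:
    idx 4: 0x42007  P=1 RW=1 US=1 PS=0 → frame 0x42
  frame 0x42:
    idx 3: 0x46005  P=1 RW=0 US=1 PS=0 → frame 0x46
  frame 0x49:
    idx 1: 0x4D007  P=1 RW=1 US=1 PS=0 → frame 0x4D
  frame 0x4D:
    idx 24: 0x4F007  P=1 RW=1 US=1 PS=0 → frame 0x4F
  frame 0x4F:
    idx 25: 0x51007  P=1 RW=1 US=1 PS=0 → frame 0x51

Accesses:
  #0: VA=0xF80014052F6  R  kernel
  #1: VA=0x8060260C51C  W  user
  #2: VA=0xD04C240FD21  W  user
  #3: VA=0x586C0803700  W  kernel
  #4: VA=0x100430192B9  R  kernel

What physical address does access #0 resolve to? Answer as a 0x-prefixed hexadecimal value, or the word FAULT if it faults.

Per-access translation:
#0 VA=0xF80014052F6 (r,kernel):
  L0: frame=0x1E idx=31 entry=0x20007 [P=1 RW=1 US=1 PS=0]
  L1: frame=0x20 idx=0 entry=0x23007 [P=1 RW=1 US=1 PS=0]
  L2: frame=0x23 idx=10 entry=0x26007 [P=1 RW=1 US=1 PS=0]
  L3: frame=0x26 idx=5 entry=0x28007 [P=1 RW=1 US=1 PS=0]
  → PA=0x282F6  (4 entries read)
#1 VA=0x8060260C51C (w,user):
  L0: frame=0x1E idx=16 entry=0x2A007 [P=1 RW=1 US=1 PS=0]
  L1: frame=0x2A idx=24 entry=0x2B007 [P=1 RW=1 US=1 PS=0]
  L2: frame=0x2B idx=19 entry=0x2F007 [P=1 RW=1 US=1 PS=0]
  L3: frame=0x2F idx=12 entry=0x33005 [P=1 RW=0 US=1 PS=0]
  ✗ PROTECTION_VIOLATION  [4 reads]
#2 VA=0xD04C240FD21 (w,user):
  L0: frame=0x1E idx=26 entry=0x35007 [P=1 RW=1 US=1 PS=0]
  L1: frame=0x35 idx=19 entry=0x38007 [P=1 RW=1 US=1 PS=0]
  L2: frame=0x38 idx=18 entry=0x39007 [P=1 RW=1 US=1 PS=0]
  L3: frame=0x39 idx=15 entry=0x3A003 [P=1 RW=1 US=0 PS=0]
  ✗ PROTECTION_VIOLATION  [4 reads]
#3 VA=0x586C0803700 (w,kernel):
  L0: frame=0x1E idx=11 entry=0x3E007 [P=1 RW=1 US=1 PS=0]
  L1: frame=0x3E idx=27 entry=0x41007 [P=1 RW=1 US=1 PS=0]
  L2: frame=0x41 idx=4 entry=0x42007 [P=1 RW=1 US=1 PS=0]
  L3: frame=0x42 idx=3 entry=0x46005 [P=1 RW=0 US=1 PS=0]
  ✗ PROTECTION_VIOLATION  [4 reads]
#4 VA=0x100430192B9 (r,kernel):
  L0: frame=0x1E idx=2 entry=0x49007 [P=1 RW=1 US=1 PS=0]
  L1: frame=0x49 idx=1 entry=0x4D007 [P=1 RW=1 US=1 PS=0]
  L2: frame=0x4D idx=24 entry=0x4F007 [P=1 RW=1 US=1 PS=0]
  L3: frame=0x4F idx=25 entry=0x51007 [P=1 RW=1 US=1 PS=0]
  → PA=0x512B9  (4 entries read)

Access #0 PA: 0x282F6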